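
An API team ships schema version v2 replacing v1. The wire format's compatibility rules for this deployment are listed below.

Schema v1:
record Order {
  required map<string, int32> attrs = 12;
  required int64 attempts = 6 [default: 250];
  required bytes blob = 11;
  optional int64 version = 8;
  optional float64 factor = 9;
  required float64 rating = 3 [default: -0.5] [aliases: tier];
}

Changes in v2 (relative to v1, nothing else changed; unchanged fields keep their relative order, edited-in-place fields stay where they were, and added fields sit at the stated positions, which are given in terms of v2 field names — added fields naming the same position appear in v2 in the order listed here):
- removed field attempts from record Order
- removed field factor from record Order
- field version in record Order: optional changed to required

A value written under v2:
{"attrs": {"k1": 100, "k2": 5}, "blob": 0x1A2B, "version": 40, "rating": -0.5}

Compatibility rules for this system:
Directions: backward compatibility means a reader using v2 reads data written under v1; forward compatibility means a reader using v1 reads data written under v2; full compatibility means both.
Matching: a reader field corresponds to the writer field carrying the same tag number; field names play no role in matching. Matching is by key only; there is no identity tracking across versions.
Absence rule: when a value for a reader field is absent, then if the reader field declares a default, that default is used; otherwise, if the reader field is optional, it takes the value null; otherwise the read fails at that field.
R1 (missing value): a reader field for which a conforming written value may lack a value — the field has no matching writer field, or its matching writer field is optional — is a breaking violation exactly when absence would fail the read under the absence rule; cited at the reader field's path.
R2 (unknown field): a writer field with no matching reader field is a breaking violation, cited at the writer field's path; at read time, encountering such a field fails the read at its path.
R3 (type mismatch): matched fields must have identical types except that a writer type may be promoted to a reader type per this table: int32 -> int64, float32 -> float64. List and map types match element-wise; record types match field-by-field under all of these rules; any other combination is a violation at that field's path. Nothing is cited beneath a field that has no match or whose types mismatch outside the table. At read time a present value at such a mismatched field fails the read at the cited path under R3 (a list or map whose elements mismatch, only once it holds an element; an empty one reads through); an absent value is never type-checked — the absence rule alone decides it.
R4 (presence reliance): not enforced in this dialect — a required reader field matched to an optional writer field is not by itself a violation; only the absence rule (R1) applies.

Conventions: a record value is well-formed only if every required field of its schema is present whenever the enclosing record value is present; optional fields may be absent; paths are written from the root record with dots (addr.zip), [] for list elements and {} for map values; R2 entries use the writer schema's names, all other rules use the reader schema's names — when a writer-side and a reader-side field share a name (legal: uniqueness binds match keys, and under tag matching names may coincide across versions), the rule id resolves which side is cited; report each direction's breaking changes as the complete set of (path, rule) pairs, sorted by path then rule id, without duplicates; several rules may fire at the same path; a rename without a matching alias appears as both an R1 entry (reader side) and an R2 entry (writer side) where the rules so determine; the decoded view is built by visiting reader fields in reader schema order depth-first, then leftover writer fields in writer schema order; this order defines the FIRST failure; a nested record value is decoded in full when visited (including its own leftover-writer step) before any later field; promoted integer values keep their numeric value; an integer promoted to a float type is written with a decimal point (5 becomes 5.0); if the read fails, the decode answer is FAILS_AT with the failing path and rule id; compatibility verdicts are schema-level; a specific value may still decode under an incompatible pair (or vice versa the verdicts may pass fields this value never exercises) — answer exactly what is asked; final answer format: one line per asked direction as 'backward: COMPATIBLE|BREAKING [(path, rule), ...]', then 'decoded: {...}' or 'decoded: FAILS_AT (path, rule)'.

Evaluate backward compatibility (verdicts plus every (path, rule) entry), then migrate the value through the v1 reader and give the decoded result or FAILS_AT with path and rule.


backward: BREAKING [(attempts, R2), (factor, R2), (version, R1)]; decoded: {"attrs": {"k1": 100, "k2": 5}, "attempts": 250, "blob": 0x1A2B, "version": 40, "factor": null, "rating": -0.5}

in Order below, arrows point writer -> reader
backward for Order (reader v2, writer v1):
  attrs: map<string, int32> -> map<string, int32>, writer required; from attrs
  blob: bytes -> bytes, writer required; from blob
  version: int64 -> int64, writer optional; from version
  rating: float64 -> float64, writer required; from rating
  writer field attempts has no reader counterpart
  writer field factor has no reader counterpart
  rule R2 violated at attempts
  rule R2 violated at factor
  rule R1 violated at version
  => 3 violation(s): backward is BREAKING for Order
decode walk for Order under reader schema v1:
  attrs := {"k1": 100, "k2": 5}
  attempts := 250 (no value, default fills)
  blob := 0x1A2B
  version := 40
  factor := null (not supplied -> null)
  rating := -0.5
  => decoded: {"attrs": {"k1": 100, "k2": 5}, "attempts": 250, "blob": 0x1A2B, "version": 40, "factor": null, "rating": -0.5}


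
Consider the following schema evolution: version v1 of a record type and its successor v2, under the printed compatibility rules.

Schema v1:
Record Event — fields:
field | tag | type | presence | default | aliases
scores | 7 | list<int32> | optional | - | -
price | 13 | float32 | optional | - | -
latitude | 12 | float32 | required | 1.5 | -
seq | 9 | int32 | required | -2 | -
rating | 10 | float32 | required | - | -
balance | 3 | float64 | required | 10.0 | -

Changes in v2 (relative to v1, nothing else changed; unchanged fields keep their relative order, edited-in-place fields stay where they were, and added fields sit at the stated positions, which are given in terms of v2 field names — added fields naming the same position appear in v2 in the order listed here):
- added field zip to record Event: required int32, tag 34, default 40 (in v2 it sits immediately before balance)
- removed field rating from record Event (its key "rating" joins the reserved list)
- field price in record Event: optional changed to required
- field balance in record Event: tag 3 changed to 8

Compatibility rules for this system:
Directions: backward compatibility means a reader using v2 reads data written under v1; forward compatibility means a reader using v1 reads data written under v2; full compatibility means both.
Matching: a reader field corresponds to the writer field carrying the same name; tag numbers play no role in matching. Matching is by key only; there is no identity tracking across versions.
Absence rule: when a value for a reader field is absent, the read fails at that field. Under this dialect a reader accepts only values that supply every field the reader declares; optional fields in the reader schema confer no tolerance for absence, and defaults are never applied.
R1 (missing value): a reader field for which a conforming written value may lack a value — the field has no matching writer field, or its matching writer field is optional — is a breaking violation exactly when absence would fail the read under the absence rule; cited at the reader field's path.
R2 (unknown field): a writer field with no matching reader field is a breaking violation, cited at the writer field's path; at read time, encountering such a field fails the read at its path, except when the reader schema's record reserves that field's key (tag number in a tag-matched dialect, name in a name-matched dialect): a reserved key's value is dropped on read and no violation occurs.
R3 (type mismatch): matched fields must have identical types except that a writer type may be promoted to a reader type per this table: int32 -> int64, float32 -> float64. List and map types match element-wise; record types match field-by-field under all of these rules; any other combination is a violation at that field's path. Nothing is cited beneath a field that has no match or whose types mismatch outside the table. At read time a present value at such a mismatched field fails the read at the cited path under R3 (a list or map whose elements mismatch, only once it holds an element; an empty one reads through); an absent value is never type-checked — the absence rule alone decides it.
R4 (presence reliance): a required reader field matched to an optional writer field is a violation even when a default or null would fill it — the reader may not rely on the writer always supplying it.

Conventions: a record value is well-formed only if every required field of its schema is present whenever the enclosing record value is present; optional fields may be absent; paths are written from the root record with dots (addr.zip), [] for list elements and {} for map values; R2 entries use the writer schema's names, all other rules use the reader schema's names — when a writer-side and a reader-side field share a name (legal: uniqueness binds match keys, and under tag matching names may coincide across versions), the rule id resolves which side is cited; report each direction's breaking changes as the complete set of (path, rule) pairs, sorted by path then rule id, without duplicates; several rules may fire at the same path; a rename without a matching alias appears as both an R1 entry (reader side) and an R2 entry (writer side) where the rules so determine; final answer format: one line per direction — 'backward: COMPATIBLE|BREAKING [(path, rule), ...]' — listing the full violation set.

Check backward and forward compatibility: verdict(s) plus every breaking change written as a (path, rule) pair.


backward: BREAKING [(price, R1), (price, R4), (scores, R1), (zip, R1)]; forward: BREAKING [(rating, R1), (scores, R1), (zip, R2)]

arrows below run writer -> reader for Event
backward analysis of Event with v2 as reader and v1 as writer:
  scores: list<int32> -> list<int32>, writer optional; from scores
  price: float32 -> float32, writer optional; from price
  latitude: float32 -> float32, writer required; from latitude
  seq: int32 -> int32, writer required; from seq
  zip: no writer-side match
  balance: float64 -> float64, writer required; from balance
  leftover writer field: rating
  violation R1 at price
  violation R4 at price
  violation R1 at scores
  violation R1 at zip
  => 4 violation(s): backward is BREAKING for Event
forward analysis of Event with v1 as reader and v2 as writer:
  scores: list<int32> -> list<int32>, writer optional; from scores
  price: float32 -> float32, writer required; from price
  latitude: float32 -> float32, writer required; from latitude
  seq: int32 -> int32, writer required; from seq
  rating: no writer-side match
  balance: float64 -> float64, writer required; from balance
  leftover writer field: zip
  violation R1 at rating
  violation R1 at scores
  violation R2 at zip
  => 3 violation(s): forward is BREAKING for Event


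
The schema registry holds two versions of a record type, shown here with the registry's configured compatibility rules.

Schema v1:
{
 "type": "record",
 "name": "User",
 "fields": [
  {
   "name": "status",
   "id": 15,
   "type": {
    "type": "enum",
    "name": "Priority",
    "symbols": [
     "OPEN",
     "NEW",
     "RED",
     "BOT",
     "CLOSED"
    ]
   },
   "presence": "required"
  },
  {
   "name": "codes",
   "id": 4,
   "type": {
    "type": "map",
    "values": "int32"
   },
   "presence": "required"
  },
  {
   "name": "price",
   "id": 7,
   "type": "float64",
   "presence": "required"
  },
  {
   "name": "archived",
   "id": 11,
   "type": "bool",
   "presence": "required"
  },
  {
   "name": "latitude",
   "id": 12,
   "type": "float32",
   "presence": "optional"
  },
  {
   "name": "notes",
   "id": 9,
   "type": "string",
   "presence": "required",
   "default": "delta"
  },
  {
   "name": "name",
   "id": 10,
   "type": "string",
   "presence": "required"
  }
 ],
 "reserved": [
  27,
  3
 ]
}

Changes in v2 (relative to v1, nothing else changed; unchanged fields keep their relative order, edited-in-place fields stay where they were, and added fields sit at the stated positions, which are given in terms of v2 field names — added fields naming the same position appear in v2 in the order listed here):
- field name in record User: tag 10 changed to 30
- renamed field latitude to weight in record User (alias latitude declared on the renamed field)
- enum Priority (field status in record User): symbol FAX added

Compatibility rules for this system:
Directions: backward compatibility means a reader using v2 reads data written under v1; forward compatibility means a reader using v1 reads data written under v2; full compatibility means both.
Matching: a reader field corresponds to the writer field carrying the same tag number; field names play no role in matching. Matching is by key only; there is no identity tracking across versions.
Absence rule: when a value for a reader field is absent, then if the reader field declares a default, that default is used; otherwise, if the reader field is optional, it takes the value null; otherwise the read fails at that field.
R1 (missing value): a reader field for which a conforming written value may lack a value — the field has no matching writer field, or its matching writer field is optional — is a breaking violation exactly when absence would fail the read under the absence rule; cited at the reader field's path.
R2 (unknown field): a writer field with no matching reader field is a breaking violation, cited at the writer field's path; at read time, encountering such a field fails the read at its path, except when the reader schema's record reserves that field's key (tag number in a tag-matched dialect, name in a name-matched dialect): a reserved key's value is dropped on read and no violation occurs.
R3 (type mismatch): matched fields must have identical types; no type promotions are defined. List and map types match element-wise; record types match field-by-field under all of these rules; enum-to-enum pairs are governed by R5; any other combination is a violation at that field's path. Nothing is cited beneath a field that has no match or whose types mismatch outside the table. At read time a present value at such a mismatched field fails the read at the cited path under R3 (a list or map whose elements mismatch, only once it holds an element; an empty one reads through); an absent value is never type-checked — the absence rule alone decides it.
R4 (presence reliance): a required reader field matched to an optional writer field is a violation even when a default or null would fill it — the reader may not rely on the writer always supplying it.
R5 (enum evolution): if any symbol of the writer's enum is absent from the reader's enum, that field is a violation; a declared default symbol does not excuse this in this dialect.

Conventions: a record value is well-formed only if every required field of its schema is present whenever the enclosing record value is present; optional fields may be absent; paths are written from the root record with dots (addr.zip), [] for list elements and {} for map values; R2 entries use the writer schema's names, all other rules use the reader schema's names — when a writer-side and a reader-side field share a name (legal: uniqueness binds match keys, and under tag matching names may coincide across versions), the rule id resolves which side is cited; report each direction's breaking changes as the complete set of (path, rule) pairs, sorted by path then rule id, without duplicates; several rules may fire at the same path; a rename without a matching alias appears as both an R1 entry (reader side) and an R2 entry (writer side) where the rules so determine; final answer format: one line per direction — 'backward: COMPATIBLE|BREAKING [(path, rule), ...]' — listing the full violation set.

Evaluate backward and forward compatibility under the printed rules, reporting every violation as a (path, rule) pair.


arrows below run writer -> reader for User
backward analysis of User with v2 as reader and v1 as writer:
  writer required, Priority -> Priority: reader status maps from writer status
  writer required, map<string, int32> -> map<string, int32>: reader codes maps from writer codes
  writer required, float64 -> float64: reader price maps from writer price
  writer required, bool -> bool: reader archived maps from writer archived
  writer optional, float32 -> float32: reader weight maps from writer latitude
  writer required, string -> string: reader notes maps from writer notes
  name: no writer match
  leftover writer field: name
  rule R1 violated at name
  rule R2 violated at name
  => 2 violation(s): backward is BREAKING for User
forward analysis of User with v1 as reader and v2 as writer:
  writer required, Priority -> Priority: reader status maps from writer status
  writer required, map<string, int32> -> map<string, int32>: reader codes maps from writer codes
  writer required, float64 -> float64: reader price maps from writer price
  writer required, bool -> bool: reader archived maps from writer archived
  writer optional, float32 -> float32: reader latitude maps from writer weight
  writer required, string -> string: reader notes maps from writer notes
  name: no writer match
  leftover writer field: name
  rule R1 violated at name
  rule R2 violated at name
  rule R5 violated at status
  => 3 violation(s): forward is BREAKING for User

backward: BREAKING [(name, R1), (name, R2)]; forward: BREAKING [(name, R1), (name, R2), (status, R5)]


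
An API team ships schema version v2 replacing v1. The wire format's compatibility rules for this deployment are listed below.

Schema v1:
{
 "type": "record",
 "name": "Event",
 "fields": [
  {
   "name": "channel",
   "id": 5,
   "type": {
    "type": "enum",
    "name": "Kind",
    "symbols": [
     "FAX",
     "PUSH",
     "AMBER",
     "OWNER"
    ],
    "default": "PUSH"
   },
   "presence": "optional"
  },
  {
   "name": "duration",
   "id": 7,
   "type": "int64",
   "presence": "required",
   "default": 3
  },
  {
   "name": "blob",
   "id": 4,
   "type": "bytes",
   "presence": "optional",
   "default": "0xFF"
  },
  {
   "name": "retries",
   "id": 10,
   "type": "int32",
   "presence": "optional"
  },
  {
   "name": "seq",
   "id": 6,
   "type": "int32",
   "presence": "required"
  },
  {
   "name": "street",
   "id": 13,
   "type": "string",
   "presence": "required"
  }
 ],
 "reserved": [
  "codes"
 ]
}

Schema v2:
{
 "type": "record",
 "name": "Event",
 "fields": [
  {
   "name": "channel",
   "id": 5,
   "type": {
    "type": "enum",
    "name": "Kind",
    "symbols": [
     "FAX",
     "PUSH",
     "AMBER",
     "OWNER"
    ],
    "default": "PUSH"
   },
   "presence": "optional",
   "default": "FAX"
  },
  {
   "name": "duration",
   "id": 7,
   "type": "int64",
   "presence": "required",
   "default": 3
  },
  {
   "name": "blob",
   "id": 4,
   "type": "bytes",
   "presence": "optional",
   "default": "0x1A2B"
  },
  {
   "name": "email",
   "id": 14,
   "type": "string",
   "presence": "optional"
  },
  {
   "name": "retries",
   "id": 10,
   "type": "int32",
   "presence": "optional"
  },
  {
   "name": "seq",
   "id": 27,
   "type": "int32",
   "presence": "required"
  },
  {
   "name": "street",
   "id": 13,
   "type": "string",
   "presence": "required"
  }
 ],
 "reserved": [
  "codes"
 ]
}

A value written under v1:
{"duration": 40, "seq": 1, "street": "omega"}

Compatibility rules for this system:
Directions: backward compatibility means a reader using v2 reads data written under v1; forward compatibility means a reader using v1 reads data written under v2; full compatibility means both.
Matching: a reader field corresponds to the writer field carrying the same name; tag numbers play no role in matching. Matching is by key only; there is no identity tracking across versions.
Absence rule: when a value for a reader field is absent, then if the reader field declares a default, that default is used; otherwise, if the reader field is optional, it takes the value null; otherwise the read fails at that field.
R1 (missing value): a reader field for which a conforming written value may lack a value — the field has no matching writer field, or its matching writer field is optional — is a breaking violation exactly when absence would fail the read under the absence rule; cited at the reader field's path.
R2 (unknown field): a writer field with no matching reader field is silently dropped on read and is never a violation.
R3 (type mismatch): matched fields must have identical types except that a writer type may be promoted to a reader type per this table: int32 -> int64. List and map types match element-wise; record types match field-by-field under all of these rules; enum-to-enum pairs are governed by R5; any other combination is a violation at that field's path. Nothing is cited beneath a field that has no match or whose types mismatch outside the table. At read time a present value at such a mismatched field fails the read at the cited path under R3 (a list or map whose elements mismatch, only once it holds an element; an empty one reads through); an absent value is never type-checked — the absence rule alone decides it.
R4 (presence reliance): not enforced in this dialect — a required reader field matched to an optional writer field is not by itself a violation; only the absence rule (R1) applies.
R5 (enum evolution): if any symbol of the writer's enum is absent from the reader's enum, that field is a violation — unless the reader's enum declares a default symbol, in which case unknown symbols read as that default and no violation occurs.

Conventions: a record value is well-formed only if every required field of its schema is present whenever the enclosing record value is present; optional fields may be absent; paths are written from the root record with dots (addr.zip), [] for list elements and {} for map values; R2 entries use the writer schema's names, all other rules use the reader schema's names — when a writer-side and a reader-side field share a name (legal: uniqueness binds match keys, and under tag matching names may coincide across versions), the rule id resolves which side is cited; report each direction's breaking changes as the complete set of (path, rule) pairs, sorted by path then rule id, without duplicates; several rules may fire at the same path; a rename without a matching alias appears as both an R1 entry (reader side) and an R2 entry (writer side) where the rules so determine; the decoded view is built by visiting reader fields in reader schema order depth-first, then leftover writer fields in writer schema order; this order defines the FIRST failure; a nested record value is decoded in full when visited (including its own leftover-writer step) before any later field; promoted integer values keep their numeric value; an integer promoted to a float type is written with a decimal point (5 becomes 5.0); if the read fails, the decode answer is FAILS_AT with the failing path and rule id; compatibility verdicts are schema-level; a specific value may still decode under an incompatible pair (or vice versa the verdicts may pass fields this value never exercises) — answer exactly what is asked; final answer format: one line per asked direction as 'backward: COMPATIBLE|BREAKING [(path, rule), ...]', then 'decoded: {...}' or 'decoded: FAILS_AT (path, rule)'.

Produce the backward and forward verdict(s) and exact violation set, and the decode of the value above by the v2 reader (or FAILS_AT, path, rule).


backward: COMPATIBLE []; forward: COMPATIBLE []; decoded: {"channel": "FAX", "duration": 40, "blob": 0x1A2B, "email": null, "retries": null, "seq": 1, "street": "omega"}

the writer's type comes first in each Event pair
backward pass over Event, reader schema v2, writer schema v1:
  channel <- channel (Kind -> Kind, writer optional)
  duration <- duration (int64 -> int64, writer required)
  blob <- blob (bytes -> bytes, writer optional)
  no writer field matches reader email
  retries <- retries (int32 -> int32, writer optional)
  seq <- seq (int32 -> int32, writer required)
  street <- street (string -> string, writer required)
  => no violations; backward on Event: COMPATIBLE
forward pass over Event, reader schema v1, writer schema v2:
  channel <- channel (Kind -> Kind, writer optional)
  duration <- duration (int64 -> int64, writer required)
  blob <- blob (bytes -> bytes, writer optional)
  retries <- retries (int32 -> int32, writer optional)
  seq <- seq (int32 -> int32, writer required)
  street <- street (string -> string, writer required)
  writer field email has no reader counterpart
  => no violations; forward on Event: COMPATIBLE
decode walk for Event under reader schema v2:
  channel := "FAX" (absent -> default)
  duration := 40
  blob := 0x1A2B (absent -> default)
  email := null (absent, optional -> null)
  retries := null (absent, optional -> null)
  seq := 1
  street := "omega"
  => decoded: {"channel": "FAX", "duration": 40, "blob": 0x1A2B, "email": null, "retries": null, "seq": 1, "street": "omega"}


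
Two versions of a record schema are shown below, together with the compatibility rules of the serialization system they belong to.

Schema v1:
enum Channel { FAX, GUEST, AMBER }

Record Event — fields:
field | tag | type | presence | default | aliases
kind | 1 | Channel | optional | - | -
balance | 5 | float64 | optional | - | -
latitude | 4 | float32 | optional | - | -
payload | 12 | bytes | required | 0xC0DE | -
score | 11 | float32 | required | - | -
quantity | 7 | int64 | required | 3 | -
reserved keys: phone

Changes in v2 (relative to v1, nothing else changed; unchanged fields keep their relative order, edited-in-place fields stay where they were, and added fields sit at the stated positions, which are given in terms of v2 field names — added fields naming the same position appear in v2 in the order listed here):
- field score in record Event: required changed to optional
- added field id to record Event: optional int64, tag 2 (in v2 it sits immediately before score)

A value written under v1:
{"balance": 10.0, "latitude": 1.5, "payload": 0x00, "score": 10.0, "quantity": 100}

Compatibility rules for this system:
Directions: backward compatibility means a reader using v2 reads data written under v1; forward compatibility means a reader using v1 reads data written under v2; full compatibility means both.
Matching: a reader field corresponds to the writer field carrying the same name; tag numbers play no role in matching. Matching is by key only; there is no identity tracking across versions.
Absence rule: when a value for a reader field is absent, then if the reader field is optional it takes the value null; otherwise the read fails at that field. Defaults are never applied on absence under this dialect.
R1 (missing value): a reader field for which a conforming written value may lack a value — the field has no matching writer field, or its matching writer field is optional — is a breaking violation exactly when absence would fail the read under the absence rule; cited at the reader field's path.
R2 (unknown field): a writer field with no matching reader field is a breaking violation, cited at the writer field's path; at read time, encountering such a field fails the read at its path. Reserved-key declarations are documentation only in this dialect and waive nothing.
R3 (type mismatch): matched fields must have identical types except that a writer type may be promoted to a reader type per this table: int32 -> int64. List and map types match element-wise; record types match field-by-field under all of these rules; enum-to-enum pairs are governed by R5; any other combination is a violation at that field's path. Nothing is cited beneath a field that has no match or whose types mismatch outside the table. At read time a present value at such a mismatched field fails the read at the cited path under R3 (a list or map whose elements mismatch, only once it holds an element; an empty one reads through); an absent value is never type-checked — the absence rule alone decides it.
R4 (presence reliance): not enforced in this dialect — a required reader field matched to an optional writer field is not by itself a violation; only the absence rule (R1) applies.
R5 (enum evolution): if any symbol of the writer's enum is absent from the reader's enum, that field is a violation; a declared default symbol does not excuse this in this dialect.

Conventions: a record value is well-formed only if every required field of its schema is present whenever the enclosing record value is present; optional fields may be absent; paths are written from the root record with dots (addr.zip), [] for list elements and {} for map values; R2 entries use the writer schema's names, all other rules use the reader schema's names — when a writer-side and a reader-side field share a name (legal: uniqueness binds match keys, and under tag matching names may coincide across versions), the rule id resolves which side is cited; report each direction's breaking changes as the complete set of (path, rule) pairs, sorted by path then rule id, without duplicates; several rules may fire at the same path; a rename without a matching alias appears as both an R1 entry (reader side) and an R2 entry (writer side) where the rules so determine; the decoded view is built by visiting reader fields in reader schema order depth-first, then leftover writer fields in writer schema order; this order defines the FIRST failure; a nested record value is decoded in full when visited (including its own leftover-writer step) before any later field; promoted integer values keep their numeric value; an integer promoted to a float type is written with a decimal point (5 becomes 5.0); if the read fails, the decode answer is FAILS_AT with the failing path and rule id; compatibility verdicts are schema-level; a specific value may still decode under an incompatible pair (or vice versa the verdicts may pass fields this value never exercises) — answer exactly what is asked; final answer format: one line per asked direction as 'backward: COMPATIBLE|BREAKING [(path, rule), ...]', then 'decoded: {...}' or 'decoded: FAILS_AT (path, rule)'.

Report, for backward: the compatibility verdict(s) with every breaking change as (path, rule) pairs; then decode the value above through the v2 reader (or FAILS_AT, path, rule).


arrows below run writer -> reader for Event
backward for Event (reader v2, writer v1):
  writer optional, Channel -> Channel: reader kind maps from writer kind
  writer optional, float64 -> float64: reader balance maps from writer balance
  writer optional, float32 -> float32: reader latitude maps from writer latitude
  writer required, bytes -> bytes: reader payload maps from writer payload
  id has no writer counterpart
  writer required, float32 -> float32: reader score maps from writer score
  writer required, int64 -> int64: reader quantity maps from writer quantity
  => backward: COMPATIBLE
migrating the Event value to v2:
  kind := null (absent, optional -> null)
  balance := 10.0
  latitude := 1.5
  payload := 0x00
  id := null (absent, optional -> null)
  score := 10.0
  quantity := 100
  => decoded: {"kind": null, "balance": 10.0, "latitude": 1.5, "payload": 0x00, "id": null, "score": 10.0, "quantity": 100}
diffs on Event not affecting the asked answer:
  field score in record Event: required changed to optional -> its effect on Event is confined to the forward direction, not asked

backward: COMPATIBLE []; decoded: {"kind": null, "balance": 10.0, "latitude": 1.5, "payload": 0x00, "id": null, "score": 10.0, "quantity": 100}


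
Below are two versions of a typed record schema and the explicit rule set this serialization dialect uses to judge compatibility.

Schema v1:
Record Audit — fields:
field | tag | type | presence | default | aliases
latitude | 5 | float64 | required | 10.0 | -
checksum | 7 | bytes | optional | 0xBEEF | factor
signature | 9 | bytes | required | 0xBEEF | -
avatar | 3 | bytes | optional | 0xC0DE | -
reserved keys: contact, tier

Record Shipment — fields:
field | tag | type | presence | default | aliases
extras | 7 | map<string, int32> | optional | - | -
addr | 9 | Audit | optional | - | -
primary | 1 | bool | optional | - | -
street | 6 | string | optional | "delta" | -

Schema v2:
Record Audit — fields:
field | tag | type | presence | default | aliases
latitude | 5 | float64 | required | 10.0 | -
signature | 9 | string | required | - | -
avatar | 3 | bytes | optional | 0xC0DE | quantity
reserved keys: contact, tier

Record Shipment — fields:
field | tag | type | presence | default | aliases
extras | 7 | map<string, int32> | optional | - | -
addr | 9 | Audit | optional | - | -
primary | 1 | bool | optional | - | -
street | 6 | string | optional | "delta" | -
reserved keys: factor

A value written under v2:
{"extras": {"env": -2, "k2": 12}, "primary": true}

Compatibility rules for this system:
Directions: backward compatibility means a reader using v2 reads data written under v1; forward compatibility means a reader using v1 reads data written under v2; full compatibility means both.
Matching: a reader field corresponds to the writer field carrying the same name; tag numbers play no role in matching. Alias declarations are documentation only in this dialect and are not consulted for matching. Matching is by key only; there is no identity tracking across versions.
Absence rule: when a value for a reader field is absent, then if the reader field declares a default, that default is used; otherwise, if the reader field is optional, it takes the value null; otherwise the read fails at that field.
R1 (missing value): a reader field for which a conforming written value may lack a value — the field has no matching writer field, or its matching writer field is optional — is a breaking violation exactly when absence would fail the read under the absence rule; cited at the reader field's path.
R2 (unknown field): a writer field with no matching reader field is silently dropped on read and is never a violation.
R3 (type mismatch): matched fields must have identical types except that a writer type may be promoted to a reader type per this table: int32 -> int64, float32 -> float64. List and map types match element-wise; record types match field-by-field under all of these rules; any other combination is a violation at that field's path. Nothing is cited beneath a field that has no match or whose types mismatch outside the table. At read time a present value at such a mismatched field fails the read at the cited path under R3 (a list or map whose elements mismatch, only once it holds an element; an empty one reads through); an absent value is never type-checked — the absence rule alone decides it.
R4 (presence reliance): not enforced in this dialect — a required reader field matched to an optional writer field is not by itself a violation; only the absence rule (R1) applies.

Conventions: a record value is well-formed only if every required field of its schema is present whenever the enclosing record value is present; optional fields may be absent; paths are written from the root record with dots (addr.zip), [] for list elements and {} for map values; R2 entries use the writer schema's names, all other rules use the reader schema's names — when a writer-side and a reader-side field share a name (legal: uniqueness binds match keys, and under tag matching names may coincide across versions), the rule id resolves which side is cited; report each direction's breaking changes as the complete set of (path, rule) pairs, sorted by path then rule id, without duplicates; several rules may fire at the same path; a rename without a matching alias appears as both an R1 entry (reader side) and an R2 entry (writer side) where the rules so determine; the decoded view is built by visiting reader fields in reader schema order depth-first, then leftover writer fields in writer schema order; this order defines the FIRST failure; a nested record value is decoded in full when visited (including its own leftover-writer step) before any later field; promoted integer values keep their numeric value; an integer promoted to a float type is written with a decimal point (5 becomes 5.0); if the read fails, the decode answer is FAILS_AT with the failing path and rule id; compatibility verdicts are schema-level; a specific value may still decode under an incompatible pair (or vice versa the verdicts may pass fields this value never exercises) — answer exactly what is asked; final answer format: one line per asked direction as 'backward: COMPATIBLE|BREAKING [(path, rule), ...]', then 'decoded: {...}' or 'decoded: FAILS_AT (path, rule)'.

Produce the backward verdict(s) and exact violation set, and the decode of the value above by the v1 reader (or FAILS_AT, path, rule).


backward: BREAKING [(addr.signature, R3)]; decoded: {"extras": {"env": -2, "k2": 12}, "addr": null, "primary": true, "street": "delta"}

in Shipment below, arrows point writer -> reader
backward analysis of Shipment with v2 as reader and v1 as writer:
  extras: map<string, int32> -> map<string, int32>, writer optional; from extras
  addr: Audit -> Audit, writer optional; from addr
  primary: bool -> bool, writer optional; from primary
  street: string -> string, writer optional; from street
  addr.latitude: float64 -> float64, writer required; from addr.latitude
  addr.signature: bytes -> string, writer required; from addr.signature
  addr.avatar: bytes -> bytes, writer optional; from addr.avatar
  writer field addr.checksum has no reader counterpart
  breaking: (addr.signature, R3)
  backward on Shipment therefore BREAKING (1)
decode (reader v1):
  extras := {"env": -2, "k2": 12}
  addr := null (not supplied -> null)
  primary := true
  street := "delta" (no value, default fills)
  => decoded: {"extras": {"env": -2, "k2": 12}, "addr": null, "primary": true, "street": "delta"}
the rest of the Shipment diff is inert for this question:
  removed field checksum from record Audit -> triggers nothing under Shipment's printed rules — same verdict


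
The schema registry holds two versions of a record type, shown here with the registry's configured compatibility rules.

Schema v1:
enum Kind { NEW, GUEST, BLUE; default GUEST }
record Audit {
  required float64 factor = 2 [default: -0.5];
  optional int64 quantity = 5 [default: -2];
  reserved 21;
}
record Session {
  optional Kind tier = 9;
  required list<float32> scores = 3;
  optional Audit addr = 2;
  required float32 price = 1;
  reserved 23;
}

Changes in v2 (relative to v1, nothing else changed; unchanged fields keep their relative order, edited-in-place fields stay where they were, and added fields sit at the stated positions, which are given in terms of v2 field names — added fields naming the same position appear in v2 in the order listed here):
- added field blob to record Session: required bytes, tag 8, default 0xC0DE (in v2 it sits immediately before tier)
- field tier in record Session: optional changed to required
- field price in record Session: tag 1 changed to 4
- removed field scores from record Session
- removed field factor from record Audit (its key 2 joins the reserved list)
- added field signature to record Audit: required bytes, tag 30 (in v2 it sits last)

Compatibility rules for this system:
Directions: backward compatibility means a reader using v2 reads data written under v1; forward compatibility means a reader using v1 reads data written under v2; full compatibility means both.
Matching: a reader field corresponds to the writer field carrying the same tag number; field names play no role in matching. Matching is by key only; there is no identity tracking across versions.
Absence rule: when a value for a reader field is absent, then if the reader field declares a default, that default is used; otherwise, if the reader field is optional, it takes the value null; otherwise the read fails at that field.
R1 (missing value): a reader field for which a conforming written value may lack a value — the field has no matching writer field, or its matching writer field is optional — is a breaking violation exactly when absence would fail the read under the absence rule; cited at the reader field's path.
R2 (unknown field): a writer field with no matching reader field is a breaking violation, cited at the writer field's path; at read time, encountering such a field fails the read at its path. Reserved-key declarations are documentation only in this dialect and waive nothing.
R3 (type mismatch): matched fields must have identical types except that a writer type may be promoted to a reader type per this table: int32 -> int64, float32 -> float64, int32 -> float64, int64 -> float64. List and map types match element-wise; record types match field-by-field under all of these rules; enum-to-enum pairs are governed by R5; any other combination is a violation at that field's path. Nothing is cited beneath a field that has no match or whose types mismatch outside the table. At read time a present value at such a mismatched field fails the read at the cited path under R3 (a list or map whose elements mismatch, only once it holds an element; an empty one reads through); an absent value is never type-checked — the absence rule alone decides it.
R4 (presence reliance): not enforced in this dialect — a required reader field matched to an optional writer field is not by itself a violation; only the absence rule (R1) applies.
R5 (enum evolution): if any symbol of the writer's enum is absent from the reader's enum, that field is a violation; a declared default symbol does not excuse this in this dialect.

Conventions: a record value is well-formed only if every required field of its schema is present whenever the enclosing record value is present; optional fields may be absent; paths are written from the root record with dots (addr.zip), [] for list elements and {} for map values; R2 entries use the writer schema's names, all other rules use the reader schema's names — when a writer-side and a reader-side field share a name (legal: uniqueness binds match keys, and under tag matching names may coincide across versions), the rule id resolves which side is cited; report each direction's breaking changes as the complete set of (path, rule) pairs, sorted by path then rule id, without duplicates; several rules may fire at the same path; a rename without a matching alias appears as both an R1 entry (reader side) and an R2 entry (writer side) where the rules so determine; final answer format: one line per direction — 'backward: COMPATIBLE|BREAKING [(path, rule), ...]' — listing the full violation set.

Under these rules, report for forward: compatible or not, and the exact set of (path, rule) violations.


forward: BREAKING [(addr.signature, R2), (blob, R2), (price, R1), (price, R2), (scores, R1)]

the writer's type comes first in each Session pair
forward pass over Session, reader schema v1, writer schema v2:
  tier: paired with writer tier (Kind -> Kind; writer required)
  scores: no writer-side match
  addr: paired with writer addr (Audit -> Audit; writer optional)
  price: no writer-side match
  writer field blob has no reader counterpart
  writer field price has no reader counterpart
  addr.factor: no writer-side match
  addr.quantity: paired with writer addr.quantity (int64 -> int64; writer optional)
  writer field addr.signature has no reader counterpart
  rule R2 violated at addr.signature
  rule R2 violated at blob
  rule R1 violated at price
  rule R2 violated at price
  rule R1 violated at scores
  => forward: BREAKING (5)
the other Session changes do not affect what is asked:
  field tier in record Session: optional changed to required -> fires only in the backward direction of Session, which is not asked here
  removed field factor from record Audit (its key 2 joins the reserved list) -> fires only in the backward direction of Session, which is not asked here
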